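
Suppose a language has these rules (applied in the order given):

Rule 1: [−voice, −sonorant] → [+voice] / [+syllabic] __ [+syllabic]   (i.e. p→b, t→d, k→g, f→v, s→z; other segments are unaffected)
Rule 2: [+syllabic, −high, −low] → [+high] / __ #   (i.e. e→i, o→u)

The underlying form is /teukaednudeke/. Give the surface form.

teugaednudegi

Rule 1 (intervocalic voicing): /k/ is a voiceless obstruent between vowels /u/ and /a/, so it voices to [g]. /k/ is a voiceless obstruent between vowels /e/ and /e/, so it voices to [g]. /teukaednudeke/ → teugaednudege.
Rule 2 (final vowel raising): /e/ is a mid vowel in word-final position, so it raises to [i]. /teugaednudege/ → teugaednudegi.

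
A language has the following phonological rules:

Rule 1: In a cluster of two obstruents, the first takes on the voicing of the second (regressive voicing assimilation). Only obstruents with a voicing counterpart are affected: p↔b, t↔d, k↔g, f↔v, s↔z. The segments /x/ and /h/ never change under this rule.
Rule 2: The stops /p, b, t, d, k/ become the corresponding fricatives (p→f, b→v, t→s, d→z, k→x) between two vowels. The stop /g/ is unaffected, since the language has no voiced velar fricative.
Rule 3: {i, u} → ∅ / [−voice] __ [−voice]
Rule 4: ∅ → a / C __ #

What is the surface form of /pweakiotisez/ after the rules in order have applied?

pweaxiosseza

Rule 1 (regressive voicing assimilation): no segment meets the environment; /pweakiotisez/ is unchanged.
Rule 2 (intervocalic spirantization): /k/ is a stop between vowels /a/ and /i/, so it spirantizes to the fricative [x]. /t/ is a stop between vowels /o/ and /i/, so it spirantizes to the fricative [s]. /pweakiotisez/ → pweaxiosisez.
Rule 3 (high vowel syncope): /i/ is a high vowel flanked by voiceless consonants /s/ and /s/, so it deletes. /pweaxiosisez/ → pweaxiossez.
Rule 4 (final a-epenthesis): the form ends in the consonant /z/, so [a] is inserted word-finally. /pweaxiossez/ → pweaxiosseza.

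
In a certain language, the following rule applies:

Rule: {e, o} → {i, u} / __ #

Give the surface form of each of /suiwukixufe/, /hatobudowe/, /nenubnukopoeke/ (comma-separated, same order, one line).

suiwukixufi, hatobudowi, nenubnukopoeki

/suiwukixufe/: /e/ is a mid vowel in word-final position, so it raises to [i]. → [suiwukixufi].
/hatobudowe/: /e/ is a mid vowel in word-final position, so it raises to [i]. → [hatobudowi].
/nenubnukopoeke/: /e/ is a mid vowel in word-final position, so it raises to [i]. → [nenubnukopoeki].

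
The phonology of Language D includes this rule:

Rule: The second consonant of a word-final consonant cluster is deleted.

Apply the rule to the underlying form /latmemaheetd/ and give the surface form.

latmemaheet

/d/ is the second consonant of a word-final cluster /td/, so it deletes.
Surface form: [latmemaheet].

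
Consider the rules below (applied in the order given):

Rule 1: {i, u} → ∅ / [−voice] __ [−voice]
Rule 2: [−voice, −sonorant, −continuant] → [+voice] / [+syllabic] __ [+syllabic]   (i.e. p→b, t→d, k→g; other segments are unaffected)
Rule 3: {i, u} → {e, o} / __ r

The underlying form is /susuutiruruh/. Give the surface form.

ssuuderoruh

Rule 1 (high vowel syncope): /u/ is a high vowel flanked by voiceless consonants /s/ and /s/, so it deletes. /susuutiruruh/ → ssuutiruruh.
Rule 2 (intervocalic voicing): /t/ is a voiceless stop between vowels /u/ and /i/, so it voices to [d]. /ssuutiruruh/ → ssuudiruruh.
Rule 3 (pre-rhotic lowering): /i/ is a high vowel immediately before /r/, so it lowers to [e]. /u/ is a high vowel immediately before /r/, so it lowers to [o]. /ssuudiruruh/ → ssuuderoruh.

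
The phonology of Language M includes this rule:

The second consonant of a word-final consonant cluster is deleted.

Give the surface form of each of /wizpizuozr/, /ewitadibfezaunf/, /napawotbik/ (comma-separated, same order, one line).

wizpizuoz, ewitadibfezaun, napawotbik

/wizpizuozr/: /r/ is the second consonant of a word-final cluster /zr/, so it deletes. → [wizpizuoz].
/ewitadibfezaunf/: /f/ is the second consonant of a word-final cluster /nf/, so it deletes. → [ewitadibfezaun].
/napawotbik/: the rule's environment is not met; surfaces unchanged as [napawotbik].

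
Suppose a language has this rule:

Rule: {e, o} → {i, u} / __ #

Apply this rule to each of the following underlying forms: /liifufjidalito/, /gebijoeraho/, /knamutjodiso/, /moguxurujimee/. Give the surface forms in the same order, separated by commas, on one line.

/liifufjidalito/: /o/ is a mid vowel in word-final position, so it raises to [u]. → [liifufjidalitu].
/gebijoeraho/: /o/ is a mid vowel in word-final position, so it raises to [u]. → [gebijoerahu].
/knamutjodiso/: /o/ is a mid vowel in word-final position, so it raises to [u]. → [knamutjodisu].
/moguxurujimee/: /e/ is a mid vowel in word-final position, so it raises to [i]. → [moguxurujimei].

liifufjidalitu, gebijoerahu, knamutjodisu, moguxurujimei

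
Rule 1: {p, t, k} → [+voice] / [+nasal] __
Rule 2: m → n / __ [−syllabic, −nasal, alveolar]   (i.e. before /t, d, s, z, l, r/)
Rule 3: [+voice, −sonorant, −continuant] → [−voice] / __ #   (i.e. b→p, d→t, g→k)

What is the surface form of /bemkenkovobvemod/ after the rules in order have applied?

bemgengovobvemot

Rule 1 (post-nasal voicing): /k/ is a voiceless stop immediately after the nasal /m/, so it voices to [g]. /k/ is a voiceless stop immediately after the nasal /n/, so it voices to [g]. /bemkenkovobvemod/ → bemgengovobvemod.
Rule 2 (nasal place assimilation): no segment meets the environment; /bemgengovobvemod/ is unchanged.
Rule 3 (final devoicing): /d/ is a voiced stop in word-final position, so it devoices to [t]. /bemgengovobvemod/ → bemgengovobvemot.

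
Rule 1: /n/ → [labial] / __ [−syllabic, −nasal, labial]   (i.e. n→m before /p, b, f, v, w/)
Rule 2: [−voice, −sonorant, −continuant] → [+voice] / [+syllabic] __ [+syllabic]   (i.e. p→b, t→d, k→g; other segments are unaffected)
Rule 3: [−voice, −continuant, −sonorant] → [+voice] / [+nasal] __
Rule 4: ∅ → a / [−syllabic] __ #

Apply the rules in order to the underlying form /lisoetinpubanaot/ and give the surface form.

lisoedimbubanaota

Rule 1 (nasal place assimilation): /n/ precedes the labial consonant /p/, so it assimilates in place to [m]. /lisoetinpubanaot/ → lisoetimpubanaot.
Rule 2 (intervocalic voicing): /t/ is a voiceless stop between vowels /e/ and /i/, so it voices to [d]. /lisoetimpubanaot/ → lisoedimpubanaot.
Rule 3 (post-nasal voicing): /p/ is a voiceless stop immediately after the nasal /m/, so it voices to [b]. /lisoedimpubanaot/ → lisoedimbubanaot.
Rule 4 (final a-epenthesis): the form ends in the consonant /t/, so [a] is inserted word-finally. /lisoedimbubanaot/ → lisoedimbubanaota.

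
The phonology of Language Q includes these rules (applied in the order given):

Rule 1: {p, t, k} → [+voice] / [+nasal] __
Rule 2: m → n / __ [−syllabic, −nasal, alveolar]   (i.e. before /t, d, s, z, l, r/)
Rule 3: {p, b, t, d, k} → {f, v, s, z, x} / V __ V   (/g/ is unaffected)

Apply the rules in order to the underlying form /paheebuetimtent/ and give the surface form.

paheevuesindend

Rule 1 (post-nasal voicing): /t/ is a voiceless stop immediately after the nasal /m/, so it voices to [d]. /t/ is a voiceless stop immediately after the nasal /n/, so it voices to [d]. /paheebuetimtent/ → paheebuetimdend.
Rule 2 (nasal place assimilation): /m/ precedes the alveolar consonant /d/, so it assimilates in place to [n]. /paheebuetimdend/ → paheebuetindend.
Rule 3 (intervocalic spirantization): /b/ is a stop between vowels /e/ and /u/, so it spirantizes to the fricative [v]. /t/ is a stop between vowels /e/ and /i/, so it spirantizes to the fricative [s]. /paheebuetindend/ → paheevuesindend.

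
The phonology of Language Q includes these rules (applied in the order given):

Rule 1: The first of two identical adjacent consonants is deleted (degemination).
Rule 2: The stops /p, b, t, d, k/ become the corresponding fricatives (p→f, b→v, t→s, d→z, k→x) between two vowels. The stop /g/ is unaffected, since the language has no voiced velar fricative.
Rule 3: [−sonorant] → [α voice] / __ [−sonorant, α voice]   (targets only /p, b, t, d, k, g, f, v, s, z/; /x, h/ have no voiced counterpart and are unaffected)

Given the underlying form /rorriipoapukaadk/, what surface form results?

Rule 1 (degemination): /rr/ is a geminate; the first /r/ deletes. /rorriipoapukaadk/ → roriipoapukaadk.
Rule 2 (intervocalic spirantization): /p/ is a stop between vowels /i/ and /o/, so it spirantizes to the fricative [f]. /p/ is a stop between vowels /a/ and /u/, so it spirantizes to the fricative [f]. /k/ is a stop between vowels /u/ and /a/, so it spirantizes to the fricative [x]. /roriipoapukaadk/ → roriifoafuxaadk.
Rule 3 (regressive voicing assimilation): /d/ precedes the voiceless obstruent /k/, so it devoices to [t] by assimilation. /roriifoafuxaadk/ → roriifoafuxaatk.

roriifoafuxaatk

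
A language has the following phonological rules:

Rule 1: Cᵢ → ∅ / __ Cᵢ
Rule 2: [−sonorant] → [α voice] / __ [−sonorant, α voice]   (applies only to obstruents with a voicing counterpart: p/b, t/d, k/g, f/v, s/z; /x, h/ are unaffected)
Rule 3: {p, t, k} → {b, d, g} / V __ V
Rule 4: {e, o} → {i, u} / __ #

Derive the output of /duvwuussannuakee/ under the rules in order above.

Rule 1 (degemination): /ss/ is a geminate; the first /s/ deletes. /nn/ is a geminate; the first /n/ deletes. /duvwuussannuakee/ → duvwuusanuakee.
Rule 2 (regressive voicing assimilation): no segment meets the environment; /duvwuusanuakee/ is unchanged.
Rule 3 (intervocalic voicing): /k/ is a voiceless stop between vowels /a/ and /e/, so it voices to [g]. /duvwuusanuakee/ → duvwuusanuagee.
Rule 4 (final vowel raising): /e/ is a mid vowel in word-final position, so it raises to [i]. /duvwuusanuagee/ → duvwuusanuagei.

duvwuusanuagei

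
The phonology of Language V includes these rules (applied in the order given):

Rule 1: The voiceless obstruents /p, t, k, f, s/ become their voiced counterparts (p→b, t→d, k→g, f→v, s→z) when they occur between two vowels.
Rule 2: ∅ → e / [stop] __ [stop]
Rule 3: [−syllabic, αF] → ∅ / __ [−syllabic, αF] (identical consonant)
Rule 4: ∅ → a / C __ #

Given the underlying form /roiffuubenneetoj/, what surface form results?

roifuubeneedoja

Rule 1 (intervocalic voicing): /t/ is a voiceless obstruent between vowels /e/ and /o/, so it voices to [d]. /roiffuubenneetoj/ → roiffuubenneedoj.
Rule 2 (stop-cluster e-epenthesis): no segment meets the environment; /roiffuubenneedoj/ is unchanged.
Rule 3 (degemination): /ff/ is a geminate; the first /f/ deletes. /nn/ is a geminate; the first /n/ deletes. /roiffuubenneedoj/ → roifuubeneedoj.
Rule 4 (final a-epenthesis): the form ends in the consonant /j/, so [a] is inserted word-finally. /roifuubeneedoj/ → roifuubeneedoja.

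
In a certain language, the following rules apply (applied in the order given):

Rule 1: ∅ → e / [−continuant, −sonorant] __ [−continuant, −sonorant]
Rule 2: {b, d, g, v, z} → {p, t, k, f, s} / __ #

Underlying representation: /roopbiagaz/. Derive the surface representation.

roopebiagas

Rule 1 (stop-cluster e-epenthesis): /p/ and /b/ form a stop–stop cluster, so [e] is inserted between them. /roopbiagaz/ → roopebiagaz.
Rule 2 (final devoicing): /z/ is a voiced obstruent in word-final position, so it devoices to [s]. /roopebiagaz/ → roopebiagas.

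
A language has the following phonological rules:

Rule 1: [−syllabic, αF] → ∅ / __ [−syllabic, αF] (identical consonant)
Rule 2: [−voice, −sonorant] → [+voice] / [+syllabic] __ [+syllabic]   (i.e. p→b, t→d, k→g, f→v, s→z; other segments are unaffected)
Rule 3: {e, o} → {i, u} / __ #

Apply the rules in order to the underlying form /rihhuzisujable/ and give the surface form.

Rule 1 (degemination): /hh/ is a geminate; the first /h/ deletes. /rihhuzisujable/ → rihuzisujable.
Rule 2 (intervocalic voicing): /s/ is a voiceless obstruent between vowels /i/ and /u/, so it voices to [z]. /rihuzisujable/ → rihuzizujable.
Rule 3 (final vowel raising): /e/ is a mid vowel in word-final position, so it raises to [i]. /rihuzizujable/ → rihuzizujabli.

rihuzizujabli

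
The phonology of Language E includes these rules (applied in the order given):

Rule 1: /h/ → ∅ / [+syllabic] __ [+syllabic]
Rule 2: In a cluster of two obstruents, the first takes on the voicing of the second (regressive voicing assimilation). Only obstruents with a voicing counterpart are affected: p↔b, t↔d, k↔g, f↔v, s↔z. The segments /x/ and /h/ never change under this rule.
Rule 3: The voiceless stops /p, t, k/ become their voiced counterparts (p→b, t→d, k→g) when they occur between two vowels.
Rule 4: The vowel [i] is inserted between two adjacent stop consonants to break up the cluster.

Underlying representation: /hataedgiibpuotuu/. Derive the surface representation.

hadaedigiipipuoduu

Rule 1 (intervocalic h-deletion): no segment meets the environment; /hataedgiibpuotuu/ is unchanged.
Rule 2 (regressive voicing assimilation): /b/ precedes the voiceless obstruent /p/, so it devoices to [p] by assimilation. /hataedgiibpuotuu/ → hataedgiippuotuu.
Rule 3 (intervocalic voicing): /t/ is a voiceless stop between vowels /a/ and /a/, so it voices to [d]. /t/ is a voiceless stop between vowels /o/ and /u/, so it voices to [d]. /hataedgiippuotuu/ → hadaedgiippuoduu.
Rule 4 (stop-cluster i-epenthesis): /d/ and /g/ form a stop–stop cluster, so [i] is inserted between them. /p/ and /p/ form a stop–stop cluster, so [i] is inserted between them. /hadaedgiippuoduu/ → hadaedigiipipuoduu.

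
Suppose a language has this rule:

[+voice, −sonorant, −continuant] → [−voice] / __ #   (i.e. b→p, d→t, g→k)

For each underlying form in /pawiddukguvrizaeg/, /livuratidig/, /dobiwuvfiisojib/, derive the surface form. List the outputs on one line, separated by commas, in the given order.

pawiddukguvrizaek, livuratidik, dobiwuvfiisojip

/pawiddukguvrizaeg/: /g/ is a voiced stop in word-final position, so it devoices to [k]. → [pawiddukguvrizaek].
/livuratidig/: /g/ is a voiced stop in word-final position, so it devoices to [k]. → [livuratidik].
/dobiwuvfiisojib/: /b/ is a voiced stop in word-final position, so it devoices to [p]. → [dobiwuvfiisojip].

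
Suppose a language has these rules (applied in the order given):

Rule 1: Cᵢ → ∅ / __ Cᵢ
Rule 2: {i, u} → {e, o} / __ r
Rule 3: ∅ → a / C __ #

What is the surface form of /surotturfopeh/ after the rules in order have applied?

Rule 1 (degemination): /tt/ is a geminate; the first /t/ deletes. /surotturfopeh/ → suroturfopeh.
Rule 2 (pre-rhotic lowering): /u/ is a high vowel immediately before /r/, so it lowers to [o]. /u/ is a high vowel immediately before /r/, so it lowers to [o]. /suroturfopeh/ → sorotorfopeh.
Rule 3 (final a-epenthesis): the form ends in the consonant /h/, so [a] is inserted word-finally. /sorotorfopeh/ → sorotorfopeha.

sorotorfopeha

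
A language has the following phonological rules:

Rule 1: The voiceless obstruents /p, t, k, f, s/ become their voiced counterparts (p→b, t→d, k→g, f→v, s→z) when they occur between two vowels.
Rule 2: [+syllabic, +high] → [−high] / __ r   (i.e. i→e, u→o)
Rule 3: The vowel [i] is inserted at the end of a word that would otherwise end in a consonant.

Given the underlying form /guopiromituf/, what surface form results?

guoberomidufi

Rule 1 (intervocalic voicing): /p/ is a voiceless obstruent between vowels /o/ and /i/, so it voices to [b]. /t/ is a voiceless obstruent between vowels /i/ and /u/, so it voices to [d]. /guopiromituf/ → guobiromiduf.
Rule 2 (pre-rhotic lowering): /i/ is a high vowel immediately before /r/, so it lowers to [e]. /guobiromiduf/ → guoberomiduf.
Rule 3 (final i-epenthesis): the form ends in the consonant /f/, so [i] is inserted word-finally. /guoberomiduf/ → guoberomidufi.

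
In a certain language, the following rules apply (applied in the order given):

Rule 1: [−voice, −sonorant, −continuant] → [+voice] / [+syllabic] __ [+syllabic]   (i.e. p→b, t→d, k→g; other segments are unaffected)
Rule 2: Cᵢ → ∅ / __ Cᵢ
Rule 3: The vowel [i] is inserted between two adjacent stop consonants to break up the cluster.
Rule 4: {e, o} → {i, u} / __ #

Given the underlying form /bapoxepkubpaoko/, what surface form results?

baboxepikubipaogu

Rule 1 (intervocalic voicing): /p/ is a voiceless stop between vowels /a/ and /o/, so it voices to [b]. /k/ is a voiceless stop between vowels /o/ and /o/, so it voices to [g]. /bapoxepkubpaoko/ → baboxepkubpaogo.
Rule 2 (degemination): no segment meets the environment; /baboxepkubpaogo/ is unchanged.
Rule 3 (stop-cluster i-epenthesis): /p/ and /k/ form a stop–stop cluster, so [i] is inserted between them. /b/ and /p/ form a stop–stop cluster, so [i] is inserted between them. /baboxepkubpaogo/ → baboxepikubipaogo.
Rule 4 (final vowel raising): /o/ is a mid vowel in word-final position, so it raises to [u]. /baboxepikubipaogo/ → baboxepikubipaogu.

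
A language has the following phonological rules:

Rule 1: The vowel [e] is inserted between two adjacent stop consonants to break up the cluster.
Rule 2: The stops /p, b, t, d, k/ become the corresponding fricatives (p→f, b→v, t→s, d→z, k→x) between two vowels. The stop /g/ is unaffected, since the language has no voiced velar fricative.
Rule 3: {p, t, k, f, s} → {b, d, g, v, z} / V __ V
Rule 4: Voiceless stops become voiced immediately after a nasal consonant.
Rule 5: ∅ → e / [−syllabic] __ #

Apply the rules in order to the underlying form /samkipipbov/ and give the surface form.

samgivivevove

Rule 1 (stop-cluster e-epenthesis): /p/ and /b/ form a stop–stop cluster, so [e] is inserted between them. /samkipipbov/ → samkipipebov.
Rule 2 (intervocalic spirantization): /p/ is a stop between vowels /i/ and /i/, so it spirantizes to the fricative [f]. /p/ is a stop between vowels /i/ and /e/, so it spirantizes to the fricative [f]. /b/ is a stop between vowels /e/ and /o/, so it spirantizes to the fricative [v]. /samkipipebov/ → samkififevov.
Rule 3 (intervocalic voicing): /f/ is a voiceless obstruent between vowels /i/ and /i/, so it voices to [v]. /f/ is a voiceless obstruent between vowels /i/ and /e/, so it voices to [v]. /samkififevov/ → samkivivevov.
Rule 4 (post-nasal voicing): /k/ is a voiceless stop immediately after the nasal /m/, so it voices to [g]. /samkivivevov/ → samgivivevov.
Rule 5 (final e-epenthesis): the form ends in the consonant /v/, so [e] is inserted word-finally. /samgivivevov/ → samgivivevove.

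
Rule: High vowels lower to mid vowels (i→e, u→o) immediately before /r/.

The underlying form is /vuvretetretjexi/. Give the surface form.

No segment of /vuvretetretjexi/ meets the structural description of the rule, so the form surfaces unchanged.

vuvretetretjexi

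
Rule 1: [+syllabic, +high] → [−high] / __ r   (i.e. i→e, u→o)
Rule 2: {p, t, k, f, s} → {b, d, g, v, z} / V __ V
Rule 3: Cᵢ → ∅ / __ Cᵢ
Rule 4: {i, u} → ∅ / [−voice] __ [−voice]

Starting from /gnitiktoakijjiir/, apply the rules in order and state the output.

Rule 1 (pre-rhotic lowering): /i/ is a high vowel immediately before /r/, so it lowers to [e]. /gnitiktoakijjiir/ → gnitiktoakijjier.
Rule 2 (intervocalic voicing): /t/ is a voiceless obstruent between vowels /i/ and /i/, so it voices to [d]. /k/ is a voiceless obstruent between vowels /a/ and /i/, so it voices to [g]. /gnitiktoakijjier/ → gnidiktoagijjier.
Rule 3 (degemination): /jj/ is a geminate; the first /j/ deletes. /gnidiktoagijjier/ → gnidiktoagijier.
Rule 4 (high vowel syncope): no segment meets the environment; /gnidiktoagijier/ is unchanged.

gnidiktoagijier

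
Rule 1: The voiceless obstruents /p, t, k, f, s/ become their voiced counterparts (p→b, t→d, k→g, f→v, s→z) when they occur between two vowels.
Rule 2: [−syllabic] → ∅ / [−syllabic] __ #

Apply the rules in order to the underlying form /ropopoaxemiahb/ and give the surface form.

Rule 1 (intervocalic voicing): /p/ is a voiceless obstruent between vowels /o/ and /o/, so it voices to [b]. /p/ is a voiceless obstruent between vowels /o/ and /o/, so it voices to [b]. /ropopoaxemiahb/ → roboboaxemiahb.
Rule 2 (final cluster simplification): /b/ is the second consonant of a word-final cluster /hb/, so it deletes. /roboboaxemiahb/ → roboboaxemiah.

roboboaxemiah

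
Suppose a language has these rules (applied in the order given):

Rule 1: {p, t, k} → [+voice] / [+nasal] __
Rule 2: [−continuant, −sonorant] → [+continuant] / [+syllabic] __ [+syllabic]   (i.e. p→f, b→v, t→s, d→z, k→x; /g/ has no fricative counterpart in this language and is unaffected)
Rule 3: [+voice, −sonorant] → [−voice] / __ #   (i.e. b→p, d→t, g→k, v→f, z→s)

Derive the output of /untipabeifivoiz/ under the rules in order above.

undifaveifivois

Rule 1 (post-nasal voicing): /t/ is a voiceless stop immediately after the nasal /n/, so it voices to [d]. /untipabeifivoiz/ → undipabeifivoiz.
Rule 2 (intervocalic spirantization): /p/ is a stop between vowels /i/ and /a/, so it spirantizes to the fricative [f]. /b/ is a stop between vowels /a/ and /e/, so it spirantizes to the fricative [v]. /undipabeifivoiz/ → undifaveifivoiz.
Rule 3 (final devoicing): /z/ is a voiced obstruent in word-final position, so it devoices to [s]. /undifaveifivoiz/ → undifaveifivois.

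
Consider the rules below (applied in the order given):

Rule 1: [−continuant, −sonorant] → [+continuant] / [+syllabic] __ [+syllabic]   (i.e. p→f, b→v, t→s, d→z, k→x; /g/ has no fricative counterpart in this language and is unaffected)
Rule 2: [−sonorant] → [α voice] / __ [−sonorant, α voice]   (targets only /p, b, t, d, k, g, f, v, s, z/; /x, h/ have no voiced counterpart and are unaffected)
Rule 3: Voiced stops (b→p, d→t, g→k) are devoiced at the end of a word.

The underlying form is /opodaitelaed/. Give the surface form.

Rule 1 (intervocalic spirantization): /p/ is a stop between vowels /o/ and /o/, so it spirantizes to the fricative [f]. /d/ is a stop between vowels /o/ and /a/, so it spirantizes to the fricative [z]. /t/ is a stop between vowels /i/ and /e/, so it spirantizes to the fricative [s]. /opodaitelaed/ → ofozaiselaed.
Rule 2 (regressive voicing assimilation): no segment meets the environment; /ofozaiselaed/ is unchanged.
Rule 3 (final devoicing): /d/ is a voiced stop in word-final position, so it devoices to [t]. /ofozaiselaed/ → ofozaiselaet.

ofozaiselaet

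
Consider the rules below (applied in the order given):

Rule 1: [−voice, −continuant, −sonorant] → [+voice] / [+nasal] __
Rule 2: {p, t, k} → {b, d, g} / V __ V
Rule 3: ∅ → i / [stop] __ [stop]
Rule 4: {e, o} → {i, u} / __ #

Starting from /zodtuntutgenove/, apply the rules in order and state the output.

Rule 1 (post-nasal voicing): /t/ is a voiceless stop immediately after the nasal /n/, so it voices to [d]. /zodtuntutgenove/ → zodtundutgenove.
Rule 2 (intervocalic voicing): no segment meets the environment; /zodtundutgenove/ is unchanged.
Rule 3 (stop-cluster i-epenthesis): /d/ and /t/ form a stop–stop cluster, so [i] is inserted between them. /t/ and /g/ form a stop–stop cluster, so [i] is inserted between them. /zodtundutgenove/ → zoditundutigenove.
Rule 4 (final vowel raising): /e/ is a mid vowel in word-final position, so it raises to [i]. /zoditundutigenove/ → zoditundutigenovi.

zoditundutigenovi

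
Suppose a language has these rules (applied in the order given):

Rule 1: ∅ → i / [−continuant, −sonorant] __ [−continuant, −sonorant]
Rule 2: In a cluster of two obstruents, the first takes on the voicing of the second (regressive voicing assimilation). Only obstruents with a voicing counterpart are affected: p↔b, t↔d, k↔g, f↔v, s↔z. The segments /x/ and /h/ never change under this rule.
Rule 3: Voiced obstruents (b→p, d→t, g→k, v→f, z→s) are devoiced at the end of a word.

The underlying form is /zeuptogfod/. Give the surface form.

zeupitokfot

Rule 1 (stop-cluster i-epenthesis): /p/ and /t/ form a stop–stop cluster, so [i] is inserted between them. /zeuptogfod/ → zeupitogfod.
Rule 2 (regressive voicing assimilation): /g/ precedes the voiceless obstruent /f/, so it devoices to [k] by assimilation. /zeupitogfod/ → zeupitokfod.
Rule 3 (final devoicing): /d/ is a voiced obstruent in word-final position, so it devoices to [t]. /zeupitokfod/ → zeupitokfot.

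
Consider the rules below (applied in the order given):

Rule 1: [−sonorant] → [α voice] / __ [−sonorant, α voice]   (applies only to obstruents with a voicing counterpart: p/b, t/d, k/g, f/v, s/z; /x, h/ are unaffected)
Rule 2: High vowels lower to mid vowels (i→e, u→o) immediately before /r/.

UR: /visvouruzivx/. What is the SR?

vizvooruzifx

Rule 1 (regressive voicing assimilation): /s/ precedes the voiced obstruent /v/, so it voices to [z] by assimilation. /v/ precedes the voiceless obstruent /x/, so it devoices to [f] by assimilation. /visvouruzivx/ → vizvouruzifx.
Rule 2 (pre-rhotic lowering): /u/ is a high vowel immediately before /r/, so it lowers to [o]. /vizvouruzifx/ → vizvooruzifx.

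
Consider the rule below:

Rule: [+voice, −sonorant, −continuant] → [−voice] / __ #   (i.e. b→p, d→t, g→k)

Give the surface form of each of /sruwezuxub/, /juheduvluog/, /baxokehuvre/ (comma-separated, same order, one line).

sruwezuxup, juheduvluok, baxokehuvre

/sruwezuxub/: /b/ is a voiced stop in word-final position, so it devoices to [p]. → [sruwezuxup].
/juheduvluog/: /g/ is a voiced stop in word-final position, so it devoices to [k]. → [juheduvluok].
/baxokehuvre/: the rule's environment is not met; surfaces unchanged as [baxokehuvre].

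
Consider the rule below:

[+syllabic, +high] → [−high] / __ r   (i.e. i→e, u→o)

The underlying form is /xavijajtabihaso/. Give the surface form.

No segment of /xavijajtabihaso/ meets the structural description of the rule, so the form surfaces unchanged.

xavijajtabihaso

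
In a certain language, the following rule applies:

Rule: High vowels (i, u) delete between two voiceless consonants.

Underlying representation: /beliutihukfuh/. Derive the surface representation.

beliuthkfh

/i/ is a high vowel flanked by voiceless consonants /t/ and /h/, so it deletes.
/u/ is a high vowel flanked by voiceless consonants /h/ and /k/, so it deletes.
/u/ is a high vowel flanked by voiceless consonants /f/ and /h/, so it deletes.
Surface form: [beliuthkfh].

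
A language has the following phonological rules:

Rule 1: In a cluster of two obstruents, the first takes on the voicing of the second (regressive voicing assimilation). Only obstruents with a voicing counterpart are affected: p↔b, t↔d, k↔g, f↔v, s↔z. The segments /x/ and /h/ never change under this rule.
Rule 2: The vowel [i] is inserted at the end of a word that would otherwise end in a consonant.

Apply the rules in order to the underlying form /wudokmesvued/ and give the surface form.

wudokmezvuedi

Rule 1 (regressive voicing assimilation): /s/ precedes the voiced obstruent /v/, so it voices to [z] by assimilation. /wudokmesvued/ → wudokmezvued.
Rule 2 (final i-epenthesis): the form ends in the consonant /d/, so [i] is inserted word-finally. /wudokmezvued/ → wudokmezvuedi.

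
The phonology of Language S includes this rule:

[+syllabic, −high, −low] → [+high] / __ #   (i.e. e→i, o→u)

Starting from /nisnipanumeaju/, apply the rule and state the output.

No segment of /nisnipanumeaju/ meets the structural description of the rule, so the form surfaces unchanged.

nisnipanumeaju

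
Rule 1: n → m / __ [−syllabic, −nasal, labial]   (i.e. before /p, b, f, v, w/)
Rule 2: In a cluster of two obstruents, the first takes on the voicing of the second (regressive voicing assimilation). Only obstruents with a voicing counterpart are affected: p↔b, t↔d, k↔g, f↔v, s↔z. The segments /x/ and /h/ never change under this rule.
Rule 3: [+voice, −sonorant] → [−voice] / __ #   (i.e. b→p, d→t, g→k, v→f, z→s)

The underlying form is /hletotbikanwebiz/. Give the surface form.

hletodbikamwebis

Rule 1 (nasal place assimilation): /n/ precedes the labial consonant /w/, so it assimilates in place to [m]. /hletotbikanwebiz/ → hletotbikamwebiz.
Rule 2 (regressive voicing assimilation): /t/ precedes the voiced obstruent /b/, so it voices to [d] by assimilation. /hletotbikamwebiz/ → hletodbikamwebiz.
Rule 3 (final devoicing): /z/ is a voiced obstruent in word-final position, so it devoices to [s]. /hletodbikamwebiz/ → hletodbikamwebis.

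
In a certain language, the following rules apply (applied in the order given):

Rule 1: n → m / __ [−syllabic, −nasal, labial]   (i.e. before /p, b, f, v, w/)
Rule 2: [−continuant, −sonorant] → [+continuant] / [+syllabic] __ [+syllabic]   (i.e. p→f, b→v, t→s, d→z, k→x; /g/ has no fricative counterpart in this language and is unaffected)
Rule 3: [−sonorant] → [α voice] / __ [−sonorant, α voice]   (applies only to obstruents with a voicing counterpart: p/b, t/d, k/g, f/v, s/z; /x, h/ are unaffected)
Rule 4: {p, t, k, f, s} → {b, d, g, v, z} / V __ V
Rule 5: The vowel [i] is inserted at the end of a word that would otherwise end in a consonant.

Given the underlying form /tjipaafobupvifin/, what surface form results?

tjivaavovubvivini

Rule 1 (nasal place assimilation): no segment meets the environment; /tjipaafobupvifin/ is unchanged.
Rule 2 (intervocalic spirantization): /p/ is a stop between vowels /i/ and /a/, so it spirantizes to the fricative [f]. /b/ is a stop between vowels /o/ and /u/, so it spirantizes to the fricative [v]. /tjipaafobupvifin/ → tjifaafovupvifin.
Rule 3 (regressive voicing assimilation): /p/ precedes the voiced obstruent /v/, so it voices to [b] by assimilation. /tjifaafovupvifin/ → tjifaafovubvifin.
Rule 4 (intervocalic voicing): /f/ is a voiceless obstruent between vowels /i/ and /a/, so it voices to [v]. /f/ is a voiceless obstruent between vowels /a/ and /o/, so it voices to [v]. /f/ is a voiceless obstruent between vowels /i/ and /i/, so it voices to [v]. /tjifaafovubvifin/ → tjivaavovubvivin.
Rule 5 (final i-epenthesis): the form ends in the consonant /n/, so [i] is inserted word-finally. /tjivaavovubvivin/ → tjivaavovubvivini.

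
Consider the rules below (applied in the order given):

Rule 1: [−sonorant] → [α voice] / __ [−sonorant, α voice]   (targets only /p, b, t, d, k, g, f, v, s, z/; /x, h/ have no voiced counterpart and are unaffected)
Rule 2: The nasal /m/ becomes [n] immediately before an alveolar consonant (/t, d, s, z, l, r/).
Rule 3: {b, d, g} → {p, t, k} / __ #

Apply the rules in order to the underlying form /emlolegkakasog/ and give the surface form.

Rule 1 (regressive voicing assimilation): /g/ precedes the voiceless obstruent /k/, so it devoices to [k] by assimilation. /emlolegkakasog/ → emlolekkakasog.
Rule 2 (nasal place assimilation): /m/ precedes the alveolar consonant /l/, so it assimilates in place to [n]. /emlolekkakasog/ → enlolekkakasog.
Rule 3 (final devoicing): /g/ is a voiced stop in word-final position, so it devoices to [k]. /enlolekkakasog/ → enlolekkakasok.

enlolekkakasok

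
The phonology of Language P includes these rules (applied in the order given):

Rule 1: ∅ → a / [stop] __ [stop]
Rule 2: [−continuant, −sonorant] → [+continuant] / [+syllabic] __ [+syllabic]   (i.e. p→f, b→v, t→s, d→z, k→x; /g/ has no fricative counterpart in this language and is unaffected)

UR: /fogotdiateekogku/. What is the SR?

fogosaziaseexogaxu

Rule 1 (stop-cluster a-epenthesis): /t/ and /d/ form a stop–stop cluster, so [a] is inserted between them. /g/ and /k/ form a stop–stop cluster, so [a] is inserted between them. /fogotdiateekogku/ → fogotadiateekogaku.
Rule 2 (intervocalic spirantization): /t/ is a stop between vowels /o/ and /a/, so it spirantizes to the fricative [s]. /d/ is a stop between vowels /a/ and /i/, so it spirantizes to the fricative [z]. /t/ is a stop between vowels /a/ and /e/, so it spirantizes to the fricative [s]. /k/ is a stop between vowels /e/ and /o/, so it spirantizes to the fricative [x]. /k/ is a stop between vowels /a/ and /u/, so it spirantizes to the fricative [x]. /fogotadiateekogaku/ → fogosaziaseexogaxu.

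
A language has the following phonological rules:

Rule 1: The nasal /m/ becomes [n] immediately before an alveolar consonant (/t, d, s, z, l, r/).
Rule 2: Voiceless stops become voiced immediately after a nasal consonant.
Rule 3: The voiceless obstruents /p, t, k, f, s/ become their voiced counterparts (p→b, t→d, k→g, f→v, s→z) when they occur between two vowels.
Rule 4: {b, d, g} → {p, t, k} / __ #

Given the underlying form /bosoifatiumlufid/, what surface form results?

Rule 1 (nasal place assimilation): /m/ precedes the alveolar consonant /l/, so it assimilates in place to [n]. /bosoifatiumlufid/ → bosoifatiunlufid.
Rule 2 (post-nasal voicing): no segment meets the environment; /bosoifatiunlufid/ is unchanged.
Rule 3 (intervocalic voicing): /s/ is a voiceless obstruent between vowels /o/ and /o/, so it voices to [z]. /f/ is a voiceless obstruent between vowels /i/ and /a/, so it voices to [v]. /t/ is a voiceless obstruent between vowels /a/ and /i/, so it voices to [d]. /f/ is a voiceless obstruent between vowels /u/ and /i/, so it voices to [v]. /bosoifatiunlufid/ → bozoivadiunluvid.
Rule 4 (final devoicing): /d/ is a voiced stop in word-final position, so it devoices to [t]. /bozoivadiunluvid/ → bozoivadiunluvit.

bozoivadiunluvit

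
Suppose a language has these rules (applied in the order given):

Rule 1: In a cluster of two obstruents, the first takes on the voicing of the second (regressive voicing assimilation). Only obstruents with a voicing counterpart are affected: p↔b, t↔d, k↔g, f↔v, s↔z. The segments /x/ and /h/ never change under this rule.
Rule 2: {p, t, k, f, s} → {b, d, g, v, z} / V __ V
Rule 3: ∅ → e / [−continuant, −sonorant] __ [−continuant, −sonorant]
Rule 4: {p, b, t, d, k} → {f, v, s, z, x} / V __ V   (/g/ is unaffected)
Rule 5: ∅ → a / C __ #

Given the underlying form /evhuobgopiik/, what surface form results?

efhuovegoviika

Rule 1 (regressive voicing assimilation): /v/ precedes the voiceless obstruent /h/, so it devoices to [f] by assimilation. /evhuobgopiik/ → efhuobgopiik.
Rule 2 (intervocalic voicing): /p/ is a voiceless obstruent between vowels /o/ and /i/, so it voices to [b]. /efhuobgopiik/ → efhuobgobiik.
Rule 3 (stop-cluster e-epenthesis): /b/ and /g/ form a stop–stop cluster, so [e] is inserted between them. /efhuobgobiik/ → efhuobegobiik.
Rule 4 (intervocalic spirantization): /b/ is a stop between vowels /o/ and /e/, so it spirantizes to the fricative [v]. /b/ is a stop between vowels /o/ and /i/, so it spirantizes to the fricative [v]. /efhuobegobiik/ → efhuovegoviik.
Rule 5 (final a-epenthesis): the form ends in the consonant /k/, so [a] is inserted word-finally. /efhuovegoviik/ → efhuovegoviika.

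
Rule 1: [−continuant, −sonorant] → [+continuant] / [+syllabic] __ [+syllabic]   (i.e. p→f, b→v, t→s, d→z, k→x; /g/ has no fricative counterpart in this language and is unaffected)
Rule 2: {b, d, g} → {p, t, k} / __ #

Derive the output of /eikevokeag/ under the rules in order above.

eixevoxeak

Rule 1 (intervocalic spirantization): /k/ is a stop between vowels /i/ and /e/, so it spirantizes to the fricative [x]. /k/ is a stop between vowels /o/ and /e/, so it spirantizes to the fricative [x]. /eikevokeag/ → eixevoxeag.
Rule 2 (final devoicing): /g/ is a voiced stop in word-final position, so it devoices to [k]. /eixevoxeag/ → eixevoxeak.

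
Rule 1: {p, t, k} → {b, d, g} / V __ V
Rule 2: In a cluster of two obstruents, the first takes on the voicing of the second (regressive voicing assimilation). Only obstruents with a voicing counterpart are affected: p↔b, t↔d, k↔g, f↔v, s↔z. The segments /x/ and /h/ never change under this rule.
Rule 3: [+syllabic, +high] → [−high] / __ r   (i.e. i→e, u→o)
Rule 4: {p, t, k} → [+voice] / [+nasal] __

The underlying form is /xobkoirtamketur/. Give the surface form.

Rule 1 (intervocalic voicing): /t/ is a voiceless stop between vowels /e/ and /u/, so it voices to [d]. /xobkoirtamketur/ → xobkoirtamkedur.
Rule 2 (regressive voicing assimilation): /b/ precedes the voiceless obstruent /k/, so it devoices to [p] by assimilation. /xobkoirtamkedur/ → xopkoirtamkedur.
Rule 3 (pre-rhotic lowering): /i/ is a high vowel immediately before /r/, so it lowers to [e]. /u/ is a high vowel immediately before /r/, so it lowers to [o]. /xopkoirtamkedur/ → xopkoertamkedor.
Rule 4 (post-nasal voicing): /k/ is a voiceless stop immediately after the nasal /m/, so it voices to [g]. /xopkoertamkedor/ → xopkoertamgedor.

xopkoertamgedor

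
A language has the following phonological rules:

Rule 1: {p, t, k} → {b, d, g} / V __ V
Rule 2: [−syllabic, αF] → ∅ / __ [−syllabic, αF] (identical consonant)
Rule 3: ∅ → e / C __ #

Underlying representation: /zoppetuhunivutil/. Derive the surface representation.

zopeduhunivudile

Rule 1 (intervocalic voicing): /t/ is a voiceless stop between vowels /e/ and /u/, so it voices to [d]. /t/ is a voiceless stop between vowels /u/ and /i/, so it voices to [d]. /zoppetuhunivutil/ → zoppeduhunivudil.
Rule 2 (degemination): /pp/ is a geminate; the first /p/ deletes. /zoppeduhunivudil/ → zopeduhunivudil.
Rule 3 (final e-epenthesis): the form ends in the consonant /l/, so [e] is inserted word-finally. /zopeduhunivudil/ → zopeduhunivudile.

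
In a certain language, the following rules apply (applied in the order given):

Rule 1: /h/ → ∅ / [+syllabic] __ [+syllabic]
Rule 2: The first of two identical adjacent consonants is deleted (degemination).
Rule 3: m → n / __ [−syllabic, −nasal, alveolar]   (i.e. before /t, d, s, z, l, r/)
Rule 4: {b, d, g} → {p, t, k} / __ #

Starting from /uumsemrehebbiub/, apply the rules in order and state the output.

Rule 1 (intervocalic h-deletion): /h/ occurs between vowels /e/ and /e/, so it deletes. /uumsemrehebbiub/ → uumsemreebbiub.
Rule 2 (degemination): /bb/ is a geminate; the first /b/ deletes. /uumsemreebbiub/ → uumsemreebiub.
Rule 3 (nasal place assimilation): /m/ precedes the alveolar consonant /s/, so it assimilates in place to [n]. /m/ precedes the alveolar consonant /r/, so it assimilates in place to [n]. /uumsemreebiub/ → uunsenreebiub.
Rule 4 (final devoicing): /b/ is a voiced stop in word-final position, so it devoices to [p]. /uunsenreebiub/ → uunsenreebiup.

uunsenreebiup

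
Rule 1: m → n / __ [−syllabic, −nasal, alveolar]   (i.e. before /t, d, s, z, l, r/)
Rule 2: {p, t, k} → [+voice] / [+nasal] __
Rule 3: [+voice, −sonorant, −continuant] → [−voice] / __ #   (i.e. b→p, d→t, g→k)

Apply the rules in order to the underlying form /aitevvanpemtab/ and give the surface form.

aitevvanbendap

Rule 1 (nasal place assimilation): /m/ precedes the alveolar consonant /t/, so it assimilates in place to [n]. /aitevvanpemtab/ → aitevvanpentab.
Rule 2 (post-nasal voicing): /p/ is a voiceless stop immediately after the nasal /n/, so it voices to [b]. /t/ is a voiceless stop immediately after the nasal /n/, so it voices to [d]. /aitevvanpentab/ → aitevvanbendab.
Rule 3 (final devoicing): /b/ is a voiced stop in word-final position, so it devoices to [p]. /aitevvanbendab/ → aitevvanbendap.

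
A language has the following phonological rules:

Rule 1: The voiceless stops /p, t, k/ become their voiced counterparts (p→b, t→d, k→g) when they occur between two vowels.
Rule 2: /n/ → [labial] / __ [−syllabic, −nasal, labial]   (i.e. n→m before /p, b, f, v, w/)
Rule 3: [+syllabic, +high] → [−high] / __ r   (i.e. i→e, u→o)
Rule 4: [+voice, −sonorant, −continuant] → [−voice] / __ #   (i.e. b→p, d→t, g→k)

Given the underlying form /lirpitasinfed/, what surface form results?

Rule 1 (intervocalic voicing): /t/ is a voiceless stop between vowels /i/ and /a/, so it voices to [d]. /lirpitasinfed/ → lirpidasinfed.
Rule 2 (nasal place assimilation): /n/ precedes the labial consonant /f/, so it assimilates in place to [m]. /lirpidasinfed/ → lirpidasimfed.
Rule 3 (pre-rhotic lowering): /i/ is a high vowel immediately before /r/, so it lowers to [e]. /lirpidasimfed/ → lerpidasimfed.
Rule 4 (final devoicing): /d/ is a voiced stop in word-final position, so it devoices to [t]. /lerpidasimfed/ → lerpidasimfet.

lerpidasimfet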